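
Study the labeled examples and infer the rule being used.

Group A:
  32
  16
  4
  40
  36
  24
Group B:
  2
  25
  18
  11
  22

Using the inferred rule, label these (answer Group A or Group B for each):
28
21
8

Group A, Group B, Group A

Comparing the two groups points to one rule — multiple of 4.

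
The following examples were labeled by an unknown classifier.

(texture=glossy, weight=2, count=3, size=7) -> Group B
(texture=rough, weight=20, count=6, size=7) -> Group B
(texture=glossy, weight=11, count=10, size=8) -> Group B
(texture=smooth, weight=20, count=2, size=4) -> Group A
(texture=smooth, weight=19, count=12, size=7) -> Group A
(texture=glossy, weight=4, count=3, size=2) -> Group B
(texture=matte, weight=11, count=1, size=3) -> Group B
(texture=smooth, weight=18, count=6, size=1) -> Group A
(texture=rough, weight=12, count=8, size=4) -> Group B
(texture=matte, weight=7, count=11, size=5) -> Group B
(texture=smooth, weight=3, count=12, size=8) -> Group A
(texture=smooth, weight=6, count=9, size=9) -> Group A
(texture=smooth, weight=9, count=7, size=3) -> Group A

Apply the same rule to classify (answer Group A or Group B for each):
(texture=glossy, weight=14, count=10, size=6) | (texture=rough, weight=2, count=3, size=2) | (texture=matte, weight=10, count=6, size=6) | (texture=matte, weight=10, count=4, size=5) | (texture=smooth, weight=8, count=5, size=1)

Group B, Group B, Group B, Group B, Group A

Every 'Group A' example satisfies: texture is smooth. None of the 'Group B' examples do.
(texture=glossy, weight=14, count=10, size=6) → texture is glossy → Group B.
(texture=rough, weight=2, count=3, size=2) → texture is rough → Group B.
(texture=matte, weight=10, count=6, size=6) → texture is matte → Group B.
(texture=matte, weight=10, count=4, size=5) → texture is matte → Group B.
(texture=smooth, weight=8, count=5, size=1) → texture is smooth → Group A.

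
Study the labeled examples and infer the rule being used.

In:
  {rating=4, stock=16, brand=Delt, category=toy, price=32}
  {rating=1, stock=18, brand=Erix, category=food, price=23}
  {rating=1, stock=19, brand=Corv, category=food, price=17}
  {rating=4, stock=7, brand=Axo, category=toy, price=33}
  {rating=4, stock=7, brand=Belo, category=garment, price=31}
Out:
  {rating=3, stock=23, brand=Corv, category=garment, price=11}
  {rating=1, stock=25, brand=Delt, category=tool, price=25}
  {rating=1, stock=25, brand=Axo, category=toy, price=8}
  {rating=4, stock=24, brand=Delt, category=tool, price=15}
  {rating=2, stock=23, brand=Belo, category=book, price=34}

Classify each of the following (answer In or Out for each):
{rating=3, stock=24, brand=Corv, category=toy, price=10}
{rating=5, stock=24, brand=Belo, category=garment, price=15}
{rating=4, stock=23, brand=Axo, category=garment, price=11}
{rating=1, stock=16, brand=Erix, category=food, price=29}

All 'In' examples share one property — stock ≤ 19 — and every 'Out' example lacks it.
Out: {rating=3, stock=24, brand=Corv, category=toy, price=10}, since stock = 24. Out: {rating=5, stock=24, brand=Belo, category=garment, price=15}, since stock = 24. Out: {rating=4, stock=23, brand=Axo, category=garment, price=11}, since stock = 23. In: {rating=1, stock=16, brand=Erix, category=food, price=29}, since stock = 16.

Out, Out, Out, In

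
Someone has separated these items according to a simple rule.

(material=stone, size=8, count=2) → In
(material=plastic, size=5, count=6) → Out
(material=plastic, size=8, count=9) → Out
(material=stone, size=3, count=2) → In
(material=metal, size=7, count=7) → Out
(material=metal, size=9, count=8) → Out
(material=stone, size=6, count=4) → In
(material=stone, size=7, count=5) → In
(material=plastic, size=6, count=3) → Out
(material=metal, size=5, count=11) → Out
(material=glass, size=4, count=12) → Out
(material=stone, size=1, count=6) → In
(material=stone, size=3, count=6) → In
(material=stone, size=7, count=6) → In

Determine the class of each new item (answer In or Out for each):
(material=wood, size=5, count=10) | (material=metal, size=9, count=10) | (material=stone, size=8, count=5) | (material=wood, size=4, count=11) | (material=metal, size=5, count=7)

Out, Out, In, Out, Out

The classifier is using: material is stone.
(material=wood, size=5, count=10) — material is wood, hence Out.
(material=metal, size=9, count=10) — material is metal, hence Out.
(material=stone, size=8, count=5) — material is stone, hence In.
(material=wood, size=4, count=11) — material is wood, hence Out.
(material=metal, size=5, count=7) — material is metal, hence Out.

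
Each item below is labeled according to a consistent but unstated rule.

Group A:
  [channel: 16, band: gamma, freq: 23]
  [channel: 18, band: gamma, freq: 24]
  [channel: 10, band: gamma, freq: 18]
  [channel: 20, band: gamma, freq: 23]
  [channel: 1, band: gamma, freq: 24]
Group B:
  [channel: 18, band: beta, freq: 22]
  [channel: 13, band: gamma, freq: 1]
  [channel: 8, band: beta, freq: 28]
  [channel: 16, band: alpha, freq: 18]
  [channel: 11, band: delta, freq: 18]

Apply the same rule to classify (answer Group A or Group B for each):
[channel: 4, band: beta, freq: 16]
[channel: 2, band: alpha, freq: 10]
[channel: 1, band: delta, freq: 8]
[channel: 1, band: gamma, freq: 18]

Group B, Group B, Group B, Group A

A rule that fits every label: band is gamma AND freq ≥ 18 — true of each 'Group A' example, false of each 'Group B' one.
Group B: [channel: 4, band: beta, freq: 16], since band is beta, freq = 16. Group B: [channel: 2, band: alpha, freq: 10], since band is alpha, freq = 10. Group B: [channel: 1, band: delta, freq: 8], since band is delta, freq = 8. Group A: [channel: 1, band: gamma, freq: 18], since band is gamma, freq = 18.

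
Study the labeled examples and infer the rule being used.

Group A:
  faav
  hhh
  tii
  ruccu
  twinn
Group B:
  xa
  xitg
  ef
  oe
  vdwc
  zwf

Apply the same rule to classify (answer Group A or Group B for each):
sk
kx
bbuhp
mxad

Group B, Group B, Group A, Group B

The common property of the 'Group A' items is: has a double letter. No 'Group B' item has it.
Group B: sk, since no doubled letter.
Group B: kx, since no doubled letter.
Group A: bbuhp, since 'bb' doubled.
Group B: mxad, since no doubled letter.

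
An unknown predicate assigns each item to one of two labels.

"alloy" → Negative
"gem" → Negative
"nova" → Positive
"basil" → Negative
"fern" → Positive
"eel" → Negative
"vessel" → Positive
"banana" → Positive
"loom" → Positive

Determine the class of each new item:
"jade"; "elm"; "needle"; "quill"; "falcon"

Positive, Negative, Positive, Negative, Positive

The distinguishing property — even length — holds for all the 'Positive' cases and none of the 'Negative' cases.
Positive: "jade", since length 4.
Negative: "elm", since length 3.
Positive: "needle", since length 6.
Negative: "quill", since length 5.
Positive: "falcon", since length 6.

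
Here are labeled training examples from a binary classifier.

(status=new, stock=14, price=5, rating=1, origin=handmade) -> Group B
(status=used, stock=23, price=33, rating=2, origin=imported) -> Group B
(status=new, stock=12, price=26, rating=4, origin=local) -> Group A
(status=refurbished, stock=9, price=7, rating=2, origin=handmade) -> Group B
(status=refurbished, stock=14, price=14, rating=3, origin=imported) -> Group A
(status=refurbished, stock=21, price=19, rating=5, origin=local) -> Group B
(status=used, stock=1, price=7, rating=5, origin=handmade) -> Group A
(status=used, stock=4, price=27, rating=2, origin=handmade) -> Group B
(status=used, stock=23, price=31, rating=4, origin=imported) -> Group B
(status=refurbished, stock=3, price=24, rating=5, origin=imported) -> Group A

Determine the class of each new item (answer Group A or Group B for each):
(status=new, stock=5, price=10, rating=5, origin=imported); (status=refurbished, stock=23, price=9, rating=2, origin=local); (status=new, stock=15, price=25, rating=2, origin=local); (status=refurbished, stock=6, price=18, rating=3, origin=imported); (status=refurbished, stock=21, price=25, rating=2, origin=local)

Group A, Group B, Group B, Group A, Group B

'Group A' ⟺ stock ≤ 14 AND rating ≥ 3.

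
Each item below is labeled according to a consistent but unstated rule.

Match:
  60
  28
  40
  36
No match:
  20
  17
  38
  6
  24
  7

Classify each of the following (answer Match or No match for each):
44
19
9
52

The rule appears to be: multiple of 4 AND at least 28.
44: 44 = 4·11, 44 ≥ 28 — passes, so Match. 19: 19 = 4·4 + 3, 19 < 28 — fails this test, so No match. 9: 9 = 4·2 + 1, 9 < 28 — fails this test, so No match. 52: 52 = 4·13, 52 ≥ 28 — passes, so Match.

Match, No match, No match, Match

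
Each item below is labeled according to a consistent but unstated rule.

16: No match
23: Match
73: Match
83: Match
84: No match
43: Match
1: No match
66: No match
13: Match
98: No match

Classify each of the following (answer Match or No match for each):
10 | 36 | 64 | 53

No match, No match, No match, Match

One predicate separates the groups cleanly: prime.
10 → 10 = 2·5 → No match. 36 → 36 = 2·18 → No match. 64 → 64 = 2·32 → No match. 53 → 53 is prime → Match.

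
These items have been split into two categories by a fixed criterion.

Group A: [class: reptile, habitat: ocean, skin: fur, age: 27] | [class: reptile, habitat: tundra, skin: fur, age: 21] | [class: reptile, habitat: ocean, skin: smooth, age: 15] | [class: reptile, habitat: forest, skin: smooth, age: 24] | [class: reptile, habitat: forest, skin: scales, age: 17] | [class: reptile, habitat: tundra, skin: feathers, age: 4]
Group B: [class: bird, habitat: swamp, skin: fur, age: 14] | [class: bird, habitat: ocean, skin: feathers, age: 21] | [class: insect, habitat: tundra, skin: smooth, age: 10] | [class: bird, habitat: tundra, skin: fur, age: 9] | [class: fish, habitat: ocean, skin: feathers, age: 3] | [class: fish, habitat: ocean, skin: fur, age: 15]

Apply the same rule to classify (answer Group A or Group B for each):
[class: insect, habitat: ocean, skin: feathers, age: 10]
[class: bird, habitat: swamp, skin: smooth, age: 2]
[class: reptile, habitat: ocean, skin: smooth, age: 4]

The classifier is using: class is reptile.
[class: insect, habitat: ocean, skin: feathers, age: 10]: class is insect, lacks this property → Group B. [class: bird, habitat: swamp, skin: smooth, age: 2]: class is bird, lacks this property → Group B. [class: reptile, habitat: ocean, skin: smooth, age: 4]: class is reptile, checks out → Group A.

Group B, Group B, Group A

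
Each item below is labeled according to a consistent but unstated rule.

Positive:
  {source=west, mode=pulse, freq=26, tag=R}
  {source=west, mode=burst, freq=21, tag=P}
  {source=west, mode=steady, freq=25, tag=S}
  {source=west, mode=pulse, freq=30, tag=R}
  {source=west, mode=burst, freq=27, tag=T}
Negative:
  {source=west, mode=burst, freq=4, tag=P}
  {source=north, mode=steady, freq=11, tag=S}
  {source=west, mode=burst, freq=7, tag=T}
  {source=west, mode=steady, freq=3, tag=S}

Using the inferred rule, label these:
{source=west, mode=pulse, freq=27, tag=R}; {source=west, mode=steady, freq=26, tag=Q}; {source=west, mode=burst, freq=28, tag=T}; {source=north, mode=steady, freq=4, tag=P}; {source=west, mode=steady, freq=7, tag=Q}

Positive, Positive, Positive, Negative, Negative

The classifier is using: freq ≥ 21.
Positive: {source=west, mode=pulse, freq=27, tag=R}, since freq = 27. Positive: {source=west, mode=steady, freq=26, tag=Q}, since freq = 26. Positive: {source=west, mode=burst, freq=28, tag=T}, since freq = 28. Negative: {source=north, mode=steady, freq=4, tag=P}, since freq = 4. Negative: {source=west, mode=steady, freq=7, tag=Q}, since freq = 7.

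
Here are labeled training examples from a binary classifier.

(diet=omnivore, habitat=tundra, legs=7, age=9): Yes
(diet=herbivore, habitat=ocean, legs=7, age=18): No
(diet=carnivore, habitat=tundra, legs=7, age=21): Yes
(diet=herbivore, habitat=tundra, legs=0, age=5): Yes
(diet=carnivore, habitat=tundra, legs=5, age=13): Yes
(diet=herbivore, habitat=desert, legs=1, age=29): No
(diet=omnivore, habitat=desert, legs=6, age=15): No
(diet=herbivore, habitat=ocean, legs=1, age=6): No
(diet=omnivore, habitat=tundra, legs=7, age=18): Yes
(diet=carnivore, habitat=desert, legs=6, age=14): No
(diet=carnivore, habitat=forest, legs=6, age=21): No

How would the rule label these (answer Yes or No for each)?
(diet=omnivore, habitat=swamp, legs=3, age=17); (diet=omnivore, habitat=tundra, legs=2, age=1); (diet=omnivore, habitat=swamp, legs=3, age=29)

No, Yes, No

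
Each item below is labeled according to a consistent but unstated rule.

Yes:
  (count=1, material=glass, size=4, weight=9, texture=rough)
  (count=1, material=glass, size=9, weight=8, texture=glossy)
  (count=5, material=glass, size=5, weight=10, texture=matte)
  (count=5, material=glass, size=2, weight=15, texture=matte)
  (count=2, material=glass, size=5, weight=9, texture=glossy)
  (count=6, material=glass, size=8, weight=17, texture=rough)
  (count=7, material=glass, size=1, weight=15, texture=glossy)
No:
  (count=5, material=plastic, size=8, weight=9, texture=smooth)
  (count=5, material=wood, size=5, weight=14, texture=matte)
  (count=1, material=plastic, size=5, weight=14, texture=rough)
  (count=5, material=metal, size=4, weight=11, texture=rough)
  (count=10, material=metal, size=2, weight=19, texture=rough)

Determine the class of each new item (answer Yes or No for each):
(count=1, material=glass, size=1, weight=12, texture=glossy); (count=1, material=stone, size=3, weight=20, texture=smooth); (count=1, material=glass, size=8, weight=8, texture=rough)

Yes, No, Yes

The rule appears to be: material is glass.
(count=1, material=glass, size=1, weight=12, texture=glossy): material is glass — meets the rule, so Yes.
(count=1, material=stone, size=3, weight=20, texture=smooth): material is stone — does not fit, so No.
(count=1, material=glass, size=8, weight=8, texture=rough): material is glass — meets the rule, so Yes.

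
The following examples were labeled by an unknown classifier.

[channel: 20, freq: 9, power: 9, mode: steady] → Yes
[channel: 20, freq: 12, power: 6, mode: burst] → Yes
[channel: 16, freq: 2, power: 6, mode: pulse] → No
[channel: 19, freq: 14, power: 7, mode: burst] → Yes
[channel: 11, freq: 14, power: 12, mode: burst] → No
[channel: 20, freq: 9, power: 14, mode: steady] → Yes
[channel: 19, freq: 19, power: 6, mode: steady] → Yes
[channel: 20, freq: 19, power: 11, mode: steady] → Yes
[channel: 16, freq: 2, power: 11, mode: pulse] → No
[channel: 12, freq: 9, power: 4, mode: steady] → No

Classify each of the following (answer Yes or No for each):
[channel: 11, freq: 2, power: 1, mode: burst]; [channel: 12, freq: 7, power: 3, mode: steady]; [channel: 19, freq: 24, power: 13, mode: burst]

No, No, Yes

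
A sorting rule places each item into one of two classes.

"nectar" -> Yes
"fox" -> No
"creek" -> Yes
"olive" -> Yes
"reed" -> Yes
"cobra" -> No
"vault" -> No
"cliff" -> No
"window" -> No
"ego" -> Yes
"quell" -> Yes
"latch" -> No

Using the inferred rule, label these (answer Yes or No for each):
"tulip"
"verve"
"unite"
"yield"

The distinguishing property — contains 'e' — holds for all the 'Yes' cases and none of the 'No' cases.
"tulip": no 'e' — does not pass, so No. "verve": has 'e' — has this property, so Yes. "unite": has 'e' — has this property, so Yes. "yield": has 'e' — has this property, so Yes.

No, Yes, Yes, Yes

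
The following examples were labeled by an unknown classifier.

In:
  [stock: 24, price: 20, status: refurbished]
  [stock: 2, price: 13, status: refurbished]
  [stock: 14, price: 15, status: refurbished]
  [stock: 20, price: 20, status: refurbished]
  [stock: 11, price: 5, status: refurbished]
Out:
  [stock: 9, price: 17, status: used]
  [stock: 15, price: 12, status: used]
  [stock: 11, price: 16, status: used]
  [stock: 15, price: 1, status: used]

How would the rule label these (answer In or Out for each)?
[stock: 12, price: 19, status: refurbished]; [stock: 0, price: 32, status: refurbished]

In, In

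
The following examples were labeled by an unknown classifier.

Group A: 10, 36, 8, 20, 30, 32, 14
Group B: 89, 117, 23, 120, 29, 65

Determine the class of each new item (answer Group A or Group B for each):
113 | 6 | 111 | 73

'Group A' ⟺ even AND at most 36.
113: 113 is odd, 113 > 36 — lacks this property, so Group B. 6: 6 is even, 6 ≤ 36 — meets the rule, so Group A. 111: 111 is odd, 111 > 36 — lacks this property, so Group B. 73: 73 is odd, 73 > 36 — lacks this property, so Group B.

Group B, Group A, Group B, Group B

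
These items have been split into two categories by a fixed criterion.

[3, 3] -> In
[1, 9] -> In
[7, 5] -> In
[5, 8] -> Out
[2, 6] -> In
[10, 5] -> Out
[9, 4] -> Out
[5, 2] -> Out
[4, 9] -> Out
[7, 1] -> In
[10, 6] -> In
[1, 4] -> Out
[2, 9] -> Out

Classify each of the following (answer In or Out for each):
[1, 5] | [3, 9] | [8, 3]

In, In, Out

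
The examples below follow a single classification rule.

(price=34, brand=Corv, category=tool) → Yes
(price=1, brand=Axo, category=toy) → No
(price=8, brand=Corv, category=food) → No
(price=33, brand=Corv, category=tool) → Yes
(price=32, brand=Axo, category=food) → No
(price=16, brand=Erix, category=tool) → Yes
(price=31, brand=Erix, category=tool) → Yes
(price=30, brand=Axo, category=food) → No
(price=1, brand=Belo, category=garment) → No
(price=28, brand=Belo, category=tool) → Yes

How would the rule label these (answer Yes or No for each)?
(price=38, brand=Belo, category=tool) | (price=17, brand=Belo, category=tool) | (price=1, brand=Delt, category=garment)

Yes, Yes, No

The pattern is that an item is 'Yes' exactly when: category is tool.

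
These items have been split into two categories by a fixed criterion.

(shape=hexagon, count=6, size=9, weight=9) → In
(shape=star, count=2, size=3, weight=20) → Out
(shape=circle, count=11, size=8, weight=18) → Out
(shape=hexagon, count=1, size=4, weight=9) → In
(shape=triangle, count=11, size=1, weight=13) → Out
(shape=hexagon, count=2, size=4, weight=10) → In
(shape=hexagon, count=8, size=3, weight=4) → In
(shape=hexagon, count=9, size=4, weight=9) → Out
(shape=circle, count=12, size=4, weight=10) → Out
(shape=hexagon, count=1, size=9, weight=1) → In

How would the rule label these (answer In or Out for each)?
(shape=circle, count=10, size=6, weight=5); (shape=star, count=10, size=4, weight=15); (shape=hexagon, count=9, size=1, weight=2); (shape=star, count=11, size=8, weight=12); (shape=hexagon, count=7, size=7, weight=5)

One predicate separates the groups cleanly: shape is hexagon AND count ≤ 8.
Out: (shape=circle, count=10, size=6, weight=5), since shape is circle, count = 10. Out: (shape=star, count=10, size=4, weight=15), since shape is star, count = 10. Out: (shape=hexagon, count=9, size=1, weight=2), since shape is hexagon, count = 9. Out: (shape=star, count=11, size=8, weight=12), since shape is star, count = 11. In: (shape=hexagon, count=7, size=7, weight=5), since shape is hexagon, count = 7.

Out, Out, Out, Out, In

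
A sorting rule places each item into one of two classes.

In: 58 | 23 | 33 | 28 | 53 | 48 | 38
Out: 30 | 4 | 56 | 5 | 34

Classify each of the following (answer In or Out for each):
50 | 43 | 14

Out, In, Out

Comparing the two groups points to one rule — ≡ 3 (mod 5).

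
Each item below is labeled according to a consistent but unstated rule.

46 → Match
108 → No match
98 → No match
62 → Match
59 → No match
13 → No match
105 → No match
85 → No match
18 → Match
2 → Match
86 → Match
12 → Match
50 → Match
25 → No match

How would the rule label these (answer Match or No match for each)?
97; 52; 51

All 'Match' examples share one property — even AND at most 86 — and every 'No match' example lacks it.
No match: 97, since 97 is odd, 97 > 86.
Match: 52, since 52 is even, 52 ≤ 86.
No match: 51, since 51 is odd, 51 ≤ 86.

No match, Match, No match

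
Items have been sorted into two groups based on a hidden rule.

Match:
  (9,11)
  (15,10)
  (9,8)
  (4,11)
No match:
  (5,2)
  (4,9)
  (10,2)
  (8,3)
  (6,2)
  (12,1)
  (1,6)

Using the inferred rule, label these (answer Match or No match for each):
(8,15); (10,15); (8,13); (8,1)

Match, Match, Match, No match

'Match' ⟺ sum ≥ 15.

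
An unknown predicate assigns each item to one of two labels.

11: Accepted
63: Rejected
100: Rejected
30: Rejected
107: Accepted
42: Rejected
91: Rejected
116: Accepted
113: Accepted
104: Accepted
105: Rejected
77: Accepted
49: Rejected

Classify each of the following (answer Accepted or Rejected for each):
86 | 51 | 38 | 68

A rule that fits every label: ≡ 2 (mod 3) — true of each 'Accepted' example, false of each 'Rejected' one.
86: Accepted (86 mod 3 = 2).
51: Rejected (51 mod 3 = 0).
38: Accepted (38 mod 3 = 2).
68: Accepted (68 mod 3 = 2).

Accepted, Rejected, Accepted, Accepted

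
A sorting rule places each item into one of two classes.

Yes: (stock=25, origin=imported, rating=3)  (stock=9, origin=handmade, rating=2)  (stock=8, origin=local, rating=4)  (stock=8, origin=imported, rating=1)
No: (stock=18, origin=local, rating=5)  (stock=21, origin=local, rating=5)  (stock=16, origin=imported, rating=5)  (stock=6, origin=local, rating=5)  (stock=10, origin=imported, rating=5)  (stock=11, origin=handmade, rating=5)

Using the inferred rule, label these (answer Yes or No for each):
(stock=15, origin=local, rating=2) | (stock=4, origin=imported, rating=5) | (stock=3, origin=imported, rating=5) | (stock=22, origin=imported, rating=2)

The rule appears to be: rating ≤ 4.
Yes: (stock=15, origin=local, rating=2), since rating = 2. No: (stock=4, origin=imported, rating=5), since rating = 5. No: (stock=3, origin=imported, rating=5), since rating = 5. Yes: (stock=22, origin=imported, rating=2), since rating = 2.

Yes, No, No, Yes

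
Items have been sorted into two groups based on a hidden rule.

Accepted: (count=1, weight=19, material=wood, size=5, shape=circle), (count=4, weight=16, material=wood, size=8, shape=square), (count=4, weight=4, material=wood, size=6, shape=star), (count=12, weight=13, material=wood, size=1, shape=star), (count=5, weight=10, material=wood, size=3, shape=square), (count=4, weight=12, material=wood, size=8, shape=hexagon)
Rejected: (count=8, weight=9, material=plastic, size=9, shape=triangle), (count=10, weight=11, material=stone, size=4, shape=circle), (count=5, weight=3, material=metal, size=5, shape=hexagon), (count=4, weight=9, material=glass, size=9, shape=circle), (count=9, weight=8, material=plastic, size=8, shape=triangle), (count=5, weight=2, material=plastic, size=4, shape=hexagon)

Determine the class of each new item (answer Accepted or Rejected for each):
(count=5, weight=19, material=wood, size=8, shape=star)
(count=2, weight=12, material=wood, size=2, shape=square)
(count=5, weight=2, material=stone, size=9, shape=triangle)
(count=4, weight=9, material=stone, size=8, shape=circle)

Accepted, Accepted, Rejected, Rejected

The distinguishing property — material is wood — holds for all the 'Accepted' cases and none of the 'Rejected' cases.
(count=5, weight=19, material=wood, size=8, shape=star): Accepted (material is wood).
(count=2, weight=12, material=wood, size=2, shape=square): Accepted (material is wood).
(count=5, weight=2, material=stone, size=9, shape=triangle): Rejected (material is stone).
(count=4, weight=9, material=stone, size=8, shape=circle): Rejected (material is stone).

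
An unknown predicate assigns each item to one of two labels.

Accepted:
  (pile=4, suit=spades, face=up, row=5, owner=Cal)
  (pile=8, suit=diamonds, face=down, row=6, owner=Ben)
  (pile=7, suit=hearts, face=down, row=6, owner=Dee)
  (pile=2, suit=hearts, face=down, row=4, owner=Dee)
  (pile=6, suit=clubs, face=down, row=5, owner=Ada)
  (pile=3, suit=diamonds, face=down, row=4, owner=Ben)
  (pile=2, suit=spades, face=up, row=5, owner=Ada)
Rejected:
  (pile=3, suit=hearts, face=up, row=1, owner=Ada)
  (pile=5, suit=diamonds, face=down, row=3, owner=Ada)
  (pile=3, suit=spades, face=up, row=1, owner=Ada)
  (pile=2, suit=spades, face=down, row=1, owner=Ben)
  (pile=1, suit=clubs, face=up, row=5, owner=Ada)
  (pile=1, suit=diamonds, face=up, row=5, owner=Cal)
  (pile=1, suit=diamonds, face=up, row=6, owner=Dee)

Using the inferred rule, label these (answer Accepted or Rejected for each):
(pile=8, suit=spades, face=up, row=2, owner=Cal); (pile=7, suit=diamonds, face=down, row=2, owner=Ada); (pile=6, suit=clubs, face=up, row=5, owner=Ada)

Every 'Accepted' example satisfies: row ≥ 4 AND pile ≥ 2. None of the 'Rejected' examples do.

Rejected, Rejected, Accepted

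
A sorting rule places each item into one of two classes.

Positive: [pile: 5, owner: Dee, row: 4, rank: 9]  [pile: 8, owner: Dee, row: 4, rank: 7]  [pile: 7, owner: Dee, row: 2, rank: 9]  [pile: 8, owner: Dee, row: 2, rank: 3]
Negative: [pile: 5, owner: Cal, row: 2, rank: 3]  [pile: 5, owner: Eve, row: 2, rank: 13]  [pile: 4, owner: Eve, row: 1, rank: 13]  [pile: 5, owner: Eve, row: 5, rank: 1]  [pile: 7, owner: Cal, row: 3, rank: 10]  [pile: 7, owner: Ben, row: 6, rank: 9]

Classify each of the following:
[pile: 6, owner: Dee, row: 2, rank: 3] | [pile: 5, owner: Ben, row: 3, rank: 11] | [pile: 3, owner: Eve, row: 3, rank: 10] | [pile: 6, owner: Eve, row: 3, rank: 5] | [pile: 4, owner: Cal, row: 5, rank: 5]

Positive, Negative, Negative, Negative, Negative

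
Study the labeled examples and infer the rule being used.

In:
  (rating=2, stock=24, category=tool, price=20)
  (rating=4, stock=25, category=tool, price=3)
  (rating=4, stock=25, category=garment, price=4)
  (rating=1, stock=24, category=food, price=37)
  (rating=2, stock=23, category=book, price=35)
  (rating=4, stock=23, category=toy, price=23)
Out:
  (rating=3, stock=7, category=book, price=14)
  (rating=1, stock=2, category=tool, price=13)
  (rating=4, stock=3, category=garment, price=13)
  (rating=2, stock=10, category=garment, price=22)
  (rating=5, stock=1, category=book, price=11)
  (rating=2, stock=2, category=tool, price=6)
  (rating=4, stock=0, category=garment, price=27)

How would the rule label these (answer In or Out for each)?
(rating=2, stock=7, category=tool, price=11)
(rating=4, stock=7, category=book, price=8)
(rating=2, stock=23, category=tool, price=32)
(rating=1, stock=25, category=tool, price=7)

The distinguishing property — stock ≥ 23 — holds for all the 'In' cases and none of the 'Out' cases.
(rating=2, stock=7, category=tool, price=11): stock = 7 — does not pass, so Out. (rating=4, stock=7, category=book, price=8): stock = 7 — does not pass, so Out. (rating=2, stock=23, category=tool, price=32): stock = 23 — fits, so In. (rating=1, stock=25, category=tool, price=7): stock = 25 — fits, so In.

Out, Out, In, In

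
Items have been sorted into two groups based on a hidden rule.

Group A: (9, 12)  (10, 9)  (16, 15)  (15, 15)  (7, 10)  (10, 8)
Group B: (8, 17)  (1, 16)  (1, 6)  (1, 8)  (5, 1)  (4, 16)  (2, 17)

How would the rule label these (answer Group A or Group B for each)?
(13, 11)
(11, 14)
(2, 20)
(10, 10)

The rule appears to be: |first − second| ≤ 3.
(13, 11): |13−11| = 2, has this property → Group A. (11, 14): |11−14| = 3, has this property → Group A. (2, 20): |2−20| = 18, fails this test → Group B. (10, 10): |10−10| = 0, has this property → Group A.

Group A, Group A, Group B, Group A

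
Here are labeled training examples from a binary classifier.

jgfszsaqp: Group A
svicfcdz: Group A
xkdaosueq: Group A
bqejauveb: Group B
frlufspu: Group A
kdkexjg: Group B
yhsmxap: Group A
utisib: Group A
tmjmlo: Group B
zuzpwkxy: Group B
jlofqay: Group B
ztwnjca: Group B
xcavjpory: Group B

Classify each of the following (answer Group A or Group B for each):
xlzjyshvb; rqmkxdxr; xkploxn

Looking at the examples, the only property every 'Group A' case has and every 'Group B' case lacks is: contains 's'.
xlzjyshvb — has 's', hence Group A. rqmkxdxr — no 's', hence Group B. xkploxn — no 's', hence Group B.

Group A, Group B, Group B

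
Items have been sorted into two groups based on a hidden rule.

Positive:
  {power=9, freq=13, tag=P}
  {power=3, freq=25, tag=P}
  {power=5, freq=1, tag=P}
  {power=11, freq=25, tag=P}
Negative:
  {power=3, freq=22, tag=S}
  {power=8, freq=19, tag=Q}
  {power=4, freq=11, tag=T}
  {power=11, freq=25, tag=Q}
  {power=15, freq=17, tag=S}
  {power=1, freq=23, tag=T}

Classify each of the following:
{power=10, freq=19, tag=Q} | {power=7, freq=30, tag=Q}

Negative, Negative

One predicate separates the groups cleanly: tag is P.
Negative: {power=10, freq=19, tag=Q}, since tag is Q. Negative: {power=7, freq=30, tag=Q}, since tag is Q.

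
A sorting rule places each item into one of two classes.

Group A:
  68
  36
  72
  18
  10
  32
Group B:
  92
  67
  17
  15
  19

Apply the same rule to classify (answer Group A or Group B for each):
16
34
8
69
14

Group A, Group A, Group A, Group B, Group A

Every 'Group A' example satisfies: even AND at most 72. None of the 'Group B' examples do.
16 — 16 is even, 16 ≤ 72, hence Group A.
34 — 34 is even, 34 ≤ 72, hence Group A.
8 — 8 is even, 8 ≤ 72, hence Group A.
69 — 69 is odd, 69 ≤ 72, hence Group B.
14 — 14 is even, 14 ≤ 72, hence Group A.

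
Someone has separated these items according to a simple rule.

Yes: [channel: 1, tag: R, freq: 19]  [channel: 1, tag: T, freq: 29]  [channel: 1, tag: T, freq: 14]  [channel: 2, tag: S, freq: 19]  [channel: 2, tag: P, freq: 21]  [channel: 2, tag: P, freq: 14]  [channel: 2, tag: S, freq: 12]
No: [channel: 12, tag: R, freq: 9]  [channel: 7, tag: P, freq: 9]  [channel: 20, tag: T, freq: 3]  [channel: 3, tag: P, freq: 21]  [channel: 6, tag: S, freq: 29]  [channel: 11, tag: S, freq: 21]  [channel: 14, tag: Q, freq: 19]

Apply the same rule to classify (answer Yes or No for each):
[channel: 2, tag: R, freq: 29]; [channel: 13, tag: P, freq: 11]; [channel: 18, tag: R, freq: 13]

The distinguishing property — channel ≤ 2 — holds for all the 'Yes' cases and none of the 'No' cases.
[channel: 2, tag: R, freq: 29] — channel = 2, hence Yes.
[channel: 13, tag: P, freq: 11] — channel = 13, hence No.
[channel: 18, tag: R, freq: 13] — channel = 18, hence No.

Yes, No, No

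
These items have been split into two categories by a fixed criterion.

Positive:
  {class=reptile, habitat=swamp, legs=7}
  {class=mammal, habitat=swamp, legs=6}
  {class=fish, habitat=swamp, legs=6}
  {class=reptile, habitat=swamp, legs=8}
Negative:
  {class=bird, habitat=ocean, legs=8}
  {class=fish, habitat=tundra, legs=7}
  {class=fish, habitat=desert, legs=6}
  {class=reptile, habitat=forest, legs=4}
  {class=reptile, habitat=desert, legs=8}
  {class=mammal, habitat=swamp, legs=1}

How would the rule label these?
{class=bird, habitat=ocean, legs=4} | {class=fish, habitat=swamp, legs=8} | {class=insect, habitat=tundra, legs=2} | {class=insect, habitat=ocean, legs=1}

Negative, Positive, Negative, Negative

Every 'Positive' example satisfies: habitat is swamp AND legs ≥ 4. None of the 'Negative' examples do.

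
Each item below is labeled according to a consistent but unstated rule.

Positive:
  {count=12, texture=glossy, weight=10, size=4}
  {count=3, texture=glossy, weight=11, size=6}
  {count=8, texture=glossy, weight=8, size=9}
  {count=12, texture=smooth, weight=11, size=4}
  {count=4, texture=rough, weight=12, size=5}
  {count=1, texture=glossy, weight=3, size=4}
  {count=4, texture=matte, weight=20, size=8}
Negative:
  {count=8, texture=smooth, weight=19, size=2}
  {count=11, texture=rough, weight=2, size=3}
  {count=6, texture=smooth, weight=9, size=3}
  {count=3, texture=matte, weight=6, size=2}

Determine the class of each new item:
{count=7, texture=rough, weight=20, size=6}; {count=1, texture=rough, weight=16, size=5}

Positive, Positive

The classifier is using: size ≥ 4.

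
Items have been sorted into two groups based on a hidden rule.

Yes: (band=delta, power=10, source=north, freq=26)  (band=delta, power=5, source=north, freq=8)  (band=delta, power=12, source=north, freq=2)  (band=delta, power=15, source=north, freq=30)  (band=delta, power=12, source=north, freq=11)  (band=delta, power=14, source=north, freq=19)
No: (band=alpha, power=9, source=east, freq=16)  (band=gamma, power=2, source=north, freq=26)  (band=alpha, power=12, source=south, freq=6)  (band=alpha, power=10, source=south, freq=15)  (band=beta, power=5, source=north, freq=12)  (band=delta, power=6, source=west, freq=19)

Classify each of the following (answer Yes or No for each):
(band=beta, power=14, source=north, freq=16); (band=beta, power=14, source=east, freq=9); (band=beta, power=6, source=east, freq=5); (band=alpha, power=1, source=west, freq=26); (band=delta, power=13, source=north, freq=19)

No, No, No, No, Yes

The rule appears to be: band is delta AND source is north.
(band=beta, power=14, source=north, freq=16) → band is beta, source is north → No.
(band=beta, power=14, source=east, freq=9) → band is beta, source is east → No.
(band=beta, power=6, source=east, freq=5) → band is beta, source is east → No.
(band=alpha, power=1, source=west, freq=26) → band is alpha, source is west → No.
(band=delta, power=13, source=north, freq=19) → band is delta, source is north → Yes.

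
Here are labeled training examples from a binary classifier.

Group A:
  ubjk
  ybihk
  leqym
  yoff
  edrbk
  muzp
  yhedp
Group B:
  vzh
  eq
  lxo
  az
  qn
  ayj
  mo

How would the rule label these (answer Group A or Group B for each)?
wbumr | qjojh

Group A, Group A

One predicate separates the groups cleanly: length ≥ 4.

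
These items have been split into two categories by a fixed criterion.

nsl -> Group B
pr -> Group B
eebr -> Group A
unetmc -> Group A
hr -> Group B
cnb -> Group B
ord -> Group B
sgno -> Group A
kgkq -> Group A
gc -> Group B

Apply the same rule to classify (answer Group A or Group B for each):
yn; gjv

Every 'Group A' example satisfies: length ≥ 4. None of the 'Group B' examples do.

Group B, Group B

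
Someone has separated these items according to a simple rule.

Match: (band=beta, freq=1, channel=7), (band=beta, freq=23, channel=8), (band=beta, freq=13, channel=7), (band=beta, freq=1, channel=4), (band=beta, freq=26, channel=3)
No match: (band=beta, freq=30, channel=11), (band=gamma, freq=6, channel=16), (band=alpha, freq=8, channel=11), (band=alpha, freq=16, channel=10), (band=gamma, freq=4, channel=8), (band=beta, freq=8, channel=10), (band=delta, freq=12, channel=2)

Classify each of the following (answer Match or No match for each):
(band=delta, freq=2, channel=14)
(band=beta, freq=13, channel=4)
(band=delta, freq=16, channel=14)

'Match' ⟺ band is beta AND channel ≤ 8.
No match: (band=delta, freq=2, channel=14), since band is delta, channel = 14.
Match: (band=beta, freq=13, channel=4), since band is beta, channel = 4.
No match: (band=delta, freq=16, channel=14), since band is delta, channel = 14.

No match, Match, No match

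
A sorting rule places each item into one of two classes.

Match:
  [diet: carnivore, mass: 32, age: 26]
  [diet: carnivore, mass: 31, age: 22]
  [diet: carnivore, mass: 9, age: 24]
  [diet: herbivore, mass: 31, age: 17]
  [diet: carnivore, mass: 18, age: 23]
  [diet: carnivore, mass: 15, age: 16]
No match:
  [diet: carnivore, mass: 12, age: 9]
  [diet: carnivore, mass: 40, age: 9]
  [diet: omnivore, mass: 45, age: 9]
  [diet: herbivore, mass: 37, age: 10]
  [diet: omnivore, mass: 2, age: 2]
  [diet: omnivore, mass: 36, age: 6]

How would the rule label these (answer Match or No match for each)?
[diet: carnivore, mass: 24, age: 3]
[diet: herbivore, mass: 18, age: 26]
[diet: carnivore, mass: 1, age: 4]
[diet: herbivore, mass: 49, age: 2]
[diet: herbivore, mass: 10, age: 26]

Rule: age ≥ 16. This holds for each 'Match' example and fails for each 'No match' one.
[diet: carnivore, mass: 24, age: 3]: age = 3, does not fit → No match. [diet: herbivore, mass: 18, age: 26]: age = 26, matches → Match. [diet: carnivore, mass: 1, age: 4]: age = 4, does not fit → No match. [diet: herbivore, mass: 49, age: 2]: age = 2, does not fit → No match. [diet: herbivore, mass: 10, age: 26]: age = 26, matches → Match.

No match, Match, No match, No match, Match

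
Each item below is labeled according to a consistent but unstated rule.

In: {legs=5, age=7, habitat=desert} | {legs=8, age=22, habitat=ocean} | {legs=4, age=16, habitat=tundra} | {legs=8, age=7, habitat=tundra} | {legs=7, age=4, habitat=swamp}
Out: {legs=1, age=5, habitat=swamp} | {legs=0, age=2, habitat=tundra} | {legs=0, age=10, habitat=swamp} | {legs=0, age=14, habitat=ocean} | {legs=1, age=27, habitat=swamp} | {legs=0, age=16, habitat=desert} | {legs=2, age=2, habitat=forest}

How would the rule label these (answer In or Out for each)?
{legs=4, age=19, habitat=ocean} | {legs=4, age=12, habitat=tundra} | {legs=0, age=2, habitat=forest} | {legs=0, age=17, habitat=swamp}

The pattern is that an item is 'In' exactly when: legs ≥ 4.
{legs=4, age=19, habitat=ocean}: legs = 4 — meets the rule, so In. {legs=4, age=12, habitat=tundra}: legs = 4 — meets the rule, so In. {legs=0, age=2, habitat=forest}: legs = 0 — does not fit, so Out. {legs=0, age=17, habitat=swamp}: legs = 0 — does not fit, so Out.

In, In, Out, Out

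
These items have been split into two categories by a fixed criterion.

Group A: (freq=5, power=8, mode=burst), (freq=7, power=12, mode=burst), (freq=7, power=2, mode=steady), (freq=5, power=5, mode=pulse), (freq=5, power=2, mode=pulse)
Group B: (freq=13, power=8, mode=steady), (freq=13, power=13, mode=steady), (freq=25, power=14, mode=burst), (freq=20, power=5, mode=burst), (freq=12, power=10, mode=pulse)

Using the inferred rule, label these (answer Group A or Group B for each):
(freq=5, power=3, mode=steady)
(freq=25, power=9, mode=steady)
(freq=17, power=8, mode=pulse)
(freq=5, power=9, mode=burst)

Group A, Group B, Group B, Group A

A rule that fits every label: freq ≤ 7 — true of each 'Group A' example, false of each 'Group B' one.
(freq=5, power=3, mode=steady): freq = 5 — passes, so Group A.
(freq=25, power=9, mode=steady): freq = 25 — does not pass, so Group B.
(freq=17, power=8, mode=pulse): freq = 17 — does not pass, so Group B.
(freq=5, power=9, mode=burst): freq = 5 — passes, so Group A.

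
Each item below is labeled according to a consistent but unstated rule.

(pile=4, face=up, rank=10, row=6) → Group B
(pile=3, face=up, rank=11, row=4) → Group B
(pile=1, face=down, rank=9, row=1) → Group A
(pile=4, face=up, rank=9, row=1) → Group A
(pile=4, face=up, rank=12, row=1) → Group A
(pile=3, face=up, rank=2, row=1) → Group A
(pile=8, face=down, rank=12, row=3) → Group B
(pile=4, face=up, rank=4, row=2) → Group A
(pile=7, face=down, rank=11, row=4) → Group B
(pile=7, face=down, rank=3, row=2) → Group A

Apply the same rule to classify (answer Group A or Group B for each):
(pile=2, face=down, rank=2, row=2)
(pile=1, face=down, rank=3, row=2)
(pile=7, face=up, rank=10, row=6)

Group A, Group A, Group B

The rule appears to be: row ≤ 2.
(pile=2, face=down, rank=2, row=2) — row = 2, hence Group A.
(pile=1, face=down, rank=3, row=2) — row = 2, hence Group A.
(pile=7, face=up, rank=10, row=6) — row = 6, hence Group B.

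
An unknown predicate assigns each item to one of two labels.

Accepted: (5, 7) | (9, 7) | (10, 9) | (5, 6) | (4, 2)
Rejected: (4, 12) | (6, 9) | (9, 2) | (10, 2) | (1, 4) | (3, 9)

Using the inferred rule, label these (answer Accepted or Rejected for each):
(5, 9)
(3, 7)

Rejected, Rejected

The classifier is using: |first − second| ≤ 2.
(5, 9) — |5−9| = 4, hence Rejected.
(3, 7) — |3−7| = 4, hence Rejected.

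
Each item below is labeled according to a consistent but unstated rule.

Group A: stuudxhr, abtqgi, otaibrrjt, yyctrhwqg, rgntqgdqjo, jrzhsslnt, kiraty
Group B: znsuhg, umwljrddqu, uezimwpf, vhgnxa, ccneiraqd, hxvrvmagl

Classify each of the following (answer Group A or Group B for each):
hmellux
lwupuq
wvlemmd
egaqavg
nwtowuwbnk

A rule that fits every label: contains 't' — true of each 'Group A' example, false of each 'Group B' one.
hmellux: no 't', lacks this property → Group B.
lwupuq: no 't', lacks this property → Group B.
wvlemmd: no 't', lacks this property → Group B.
egaqavg: no 't', lacks this property → Group B.
nwtowuwbnk: has 't', matches → Group A.

Group B, Group B, Group B, Group B, Group A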